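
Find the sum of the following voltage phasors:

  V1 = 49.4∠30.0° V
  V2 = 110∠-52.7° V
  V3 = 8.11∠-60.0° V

Step 1 — Convert each phasor to rectangular form:
  V1 = 49.4·(cos(30.0°) + j·sin(30.0°)) = 42.78 + j24.7 V
  V2 = 110·(cos(-52.7°) + j·sin(-52.7°)) = 66.66 - j87.5 V
  V3 = 8.11·(cos(-60.0°) + j·sin(-60.0°)) = 4.055 - j7.023 V
Step 2 — Sum components: V_total = 113.5 - j69.83 V.
Step 3 — Convert to polar: |V_total| = 133.3 V, ∠V_total = -31.6°.

V_total = 133.3∠-31.6° V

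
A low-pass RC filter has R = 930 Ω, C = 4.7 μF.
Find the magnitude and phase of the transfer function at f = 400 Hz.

Step 1 — Angular frequency: ω = 2π·400 = 2513 rad/s.
Step 2 — Transfer function: H(jω) = 1/(1 + jωRC).
Step 3 — Denominator: 1 + jωRC = 1 + j·2513·930·4.7e-06 = 1 + j10.99.
Step 4 — H = 0.008218 - j0.09028.
Step 5 — Magnitude: |H| = 0.09065 (-20.9 dB); phase: φ = -84.8°.

|H| = 0.09065 (-20.9 dB), φ = -84.8°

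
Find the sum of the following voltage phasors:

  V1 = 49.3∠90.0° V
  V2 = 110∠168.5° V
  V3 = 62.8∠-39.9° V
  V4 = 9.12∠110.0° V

Step 1 — Convert each phasor to rectangular form:
  V1 = 49.3·(cos(90.0°) + j·sin(90.0°)) = 0 + j49.3 V
  V2 = 110·(cos(168.5°) + j·sin(168.5°)) = -107.8 + j21.93 V
  V3 = 62.8·(cos(-39.9°) + j·sin(-39.9°)) = 48.18 - j40.28 V
  V4 = 9.12·(cos(110.0°) + j·sin(110.0°)) = -3.119 + j8.57 V
Step 2 — Sum components: V_total = -62.73 + j39.52 V.
Step 3 — Convert to polar: |V_total| = 74.14 V, ∠V_total = 147.8°.

V_total = 74.14∠147.8° V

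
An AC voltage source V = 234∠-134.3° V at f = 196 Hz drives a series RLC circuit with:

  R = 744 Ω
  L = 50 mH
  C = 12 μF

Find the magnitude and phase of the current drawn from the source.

Step 1 — Angular frequency: ω = 2π·f = 2π·196 = 1232 rad/s.
Step 2 — Component impedances:
  R: Z = R = 744 Ω
  L: Z = jωL = j·1232·0.05 = 0 + j61.58 Ω
  C: Z = 1/(jωC) = -j/(ω·C) = 0 - j67.67 Ω
Step 3 — Series combination: Z_total = R + L + C = 744 - j6.093 Ω = 744∠-0.5° Ω.
Step 4 — Source phasor: V = 234∠-134.3° V = -163.4 - j167.5 V.
Step 5 — Ohm's law: I = V / Z_total = (-163.4 - j167.5) / (744 - j6.093) = -0.2178 - j0.2269 A.
Step 6 — Convert to polar: |I| = 0.3145 A, ∠I = -133.8°.

I = 0.3145∠-133.8° A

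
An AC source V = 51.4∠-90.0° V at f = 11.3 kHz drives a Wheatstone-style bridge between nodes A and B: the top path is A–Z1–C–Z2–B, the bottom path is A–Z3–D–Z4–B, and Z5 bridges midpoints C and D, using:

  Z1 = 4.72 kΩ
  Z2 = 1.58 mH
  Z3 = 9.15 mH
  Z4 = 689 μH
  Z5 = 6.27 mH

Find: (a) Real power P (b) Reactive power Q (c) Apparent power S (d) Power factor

Step 1 — Angular frequency: ω = 2π·f = 2π·1.13e+04 = 7.1e+04 rad/s.
Step 2 — Component impedances:
  Z1: Z = R = 4720 Ω
  Z2: Z = jωL = j·7.1e+04·0.00158 = 0 + j112.2 Ω
  Z3: Z = jωL = j·7.1e+04·0.00915 = 0 + j649.6 Ω
  Z4: Z = jωL = j·7.1e+04·0.000689 = 0 + j48.92 Ω
  Z5: Z = jωL = j·7.1e+04·0.00627 = 0 + j445.2 Ω
Step 3 — Bridge requires nodal analysis (the Z5 bridge couples midpoints C and D, so the two paths cannot be reduced to a simple series/parallel combination). Setting node B to ground and injecting 1 A at node A, the 3-node admittance system at A, C, D solves to V_A = Z_AB = 97.01 + j678.8 Ω = 685.7∠81.9° Ω.
Step 4 — Source phasor: V = 51.4∠-90.0° V = 0 - j51.4 V.
Step 5 — Current: I = V / Z = -0.0742 - j0.0106 A = 0.07496∠-171.9° A.
Step 6 — Complex power: S = V·I* = 0.545 + j3.814 VA.
Step 7 — Real power: P = Re(S) = 0.545 W.
Step 8 — Reactive power: Q = Im(S) = 3.814 VAR.
Step 9 — Apparent power: |S| = 3.853 VA.
Step 10 — Power factor: PF = P/|S| = 0.1415 (lagging).

(a) P = 0.545 W  (b) Q = 3.814 VAR  (c) S = 3.853 VA  (d) PF = 0.1415 (lagging)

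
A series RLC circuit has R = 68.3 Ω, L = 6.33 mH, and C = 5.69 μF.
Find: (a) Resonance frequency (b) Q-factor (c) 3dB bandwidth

Step 1 — Resonance: ω₀ = 1/√(LC) = 1/√(0.00633·5.69e-06) = 5269 rad/s.
Step 2 — f₀ = ω₀/(2π) = 838.6 Hz.
Step 3 — Series Q: Q = ω₀L/R = 5269·0.00633/68.3 = 0.4883.
Step 4 — Bandwidth: Δω = ω₀/Q = 1.079e+04 rad/s; BW = Δω/(2π) = 1717 Hz.

(a) f₀ = 838.6 Hz  (b) Q = 0.4883  (c) BW = 1717 Hz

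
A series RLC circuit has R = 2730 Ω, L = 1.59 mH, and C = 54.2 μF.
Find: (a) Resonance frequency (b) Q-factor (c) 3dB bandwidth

Step 1 — Resonance condition Im(Z)=0 gives ω₀ = 1/√(LC).
Step 2 — ω₀ = 1/√(0.00159·5.42e-05) = 3406 rad/s.
Step 3 — f₀ = ω₀/(2π) = 542.2 Hz.
Step 4 — Series Q: Q = ω₀L/R = 3406·0.00159/2730 = 0.001984.
Step 5 — 3dB bandwidth: Δω = ω₀/Q = 1.717e+06 rad/s; BW = Δω/(2π) = 2.733e+05 Hz.

(a) f₀ = 542.2 Hz  (b) Q = 0.001984  (c) BW = 2.733e+05 Hz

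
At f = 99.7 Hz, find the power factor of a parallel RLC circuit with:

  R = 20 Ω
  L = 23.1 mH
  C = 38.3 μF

Step 1 — Angular frequency: ω = 2π·f = 2π·99.7 = 626.4 rad/s.
Step 2 — Component impedances:
  R: Z = R = 20 Ω
  L: Z = jωL = j·626.4·0.0231 = 0 + j14.47 Ω
  C: Z = 1/(jωC) = -j/(ω·C) = 0 - j41.68 Ω
Step 3 — Parallel combination: 1/Z_total = 1/R + 1/L + 1/C; Z_total = 11.02 + j9.947 Ω = 14.85∠42.1° Ω.
Step 4 — Power factor: PF = cos(φ) = Re(Z)/|Z| = 11.025/14.849 = 0.7425.
Step 5 — Type: Im(Z) = 9.947 ⇒ lagging (phase φ = 42.1°).

PF = 0.7425 (lagging, φ = 42.1°)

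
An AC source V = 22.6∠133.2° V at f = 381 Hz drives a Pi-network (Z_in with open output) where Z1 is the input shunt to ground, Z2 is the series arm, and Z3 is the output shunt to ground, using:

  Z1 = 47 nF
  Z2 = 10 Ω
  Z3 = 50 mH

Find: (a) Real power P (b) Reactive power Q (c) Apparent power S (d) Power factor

Step 1 — Angular frequency: ω = 2π·f = 2π·381 = 2394 rad/s.
Step 2 — Component impedances:
  Z1: Z = 1/(jωC) = -j/(ω·C) = 0 - j8888 Ω
  Z2: Z = R = 10 Ω
  Z3: Z = jωL = j·2394·0.05 = 0 + j119.7 Ω
Step 3 — With open output, the series arm Z2 and the output shunt Z3 appear in series to ground: Z2 + Z3 = 10 + j119.7 Ω.
Step 4 — Parallel with input shunt Z1: Z_in = Z1 || (Z2 + Z3) = 10.27 + j121.3 Ω = 121.8∠85.2° Ω.
Step 5 — Source phasor: V = 22.6∠133.2° V = -15.47 + j16.47 V.
Step 6 — Current: I = V / Z = 0.1241 + j0.138 A = 0.1856∠48.0° A.
Step 7 — Complex power: S = V·I* = 0.354 + j4.18 VA.
Step 8 — Real power: P = Re(S) = 0.354 W.
Step 9 — Reactive power: Q = Im(S) = 4.18 VAR.
Step 10 — Apparent power: |S| = 4.195 VA.
Step 11 — Power factor: PF = P/|S| = 0.08439 (lagging).

(a) P = 0.354 W  (b) Q = 4.18 VAR  (c) S = 4.195 VA  (d) PF = 0.08439 (lagging)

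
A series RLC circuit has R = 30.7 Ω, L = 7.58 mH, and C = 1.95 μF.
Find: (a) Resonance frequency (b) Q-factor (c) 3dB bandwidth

Step 1 — Resonance: ω₀ = 1/√(LC) = 1/√(0.00758·1.95e-06) = 8225 rad/s.
Step 2 — f₀ = ω₀/(2π) = 1309 Hz.
Step 3 — Series Q: Q = ω₀L/R = 8225·0.00758/30.7 = 2.031.
Step 4 — Bandwidth: Δω = ω₀/Q = 4050 rad/s; BW = Δω/(2π) = 644.6 Hz.

(a) f₀ = 1309 Hz  (b) Q = 2.031  (c) BW = 644.6 Hz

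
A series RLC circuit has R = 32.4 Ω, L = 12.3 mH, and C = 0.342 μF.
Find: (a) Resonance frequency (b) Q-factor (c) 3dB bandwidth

Step 1 — Resonance: ω₀ = 1/√(LC) = 1/√(0.0123·3.42e-07) = 1.542e+04 rad/s.
Step 2 — f₀ = ω₀/(2π) = 2454 Hz.
Step 3 — Series Q: Q = ω₀L/R = 1.542e+04·0.0123/32.4 = 5.853.
Step 4 — Bandwidth: Δω = ω₀/Q = 2634 rad/s; BW = Δω/(2π) = 419.2 Hz.

(a) f₀ = 2454 Hz  (b) Q = 5.853  (c) BW = 419.2 Hz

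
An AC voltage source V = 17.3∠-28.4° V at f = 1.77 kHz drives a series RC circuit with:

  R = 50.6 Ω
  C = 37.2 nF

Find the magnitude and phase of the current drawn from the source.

Step 1 — Angular frequency: ω = 2π·f = 2π·1770 = 1.112e+04 rad/s.
Step 2 — Component impedances:
  R: Z = R = 50.6 Ω
  C: Z = 1/(jωC) = -j/(ω·C) = 0 - j2417 Ω
Step 3 — Series combination: Z_total = R + C = 50.6 - j2417 Ω = 2418∠-88.8° Ω.
Step 4 — Source phasor: V = 17.3∠-28.4° V = 15.22 - j8.228 V.
Step 5 — Ohm's law: I = V / Z_total = (15.22 - j8.228) / (50.6 - j2417) = 0.003534 + j0.006222 A.
Step 6 — Convert to polar: |I| = 0.007156 A, ∠I = 60.4°.

I = 0.007156∠60.4° A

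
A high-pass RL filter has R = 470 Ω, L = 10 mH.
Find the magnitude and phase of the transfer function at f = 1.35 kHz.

Step 1 — Angular frequency: ω = 2π·1350 = 8482 rad/s.
Step 2 — Transfer function: H(jω) = jωL/(R + jωL).
Step 3 — Numerator jωL = j·84.82; denominator R + jωL = 470 + j84.82.
Step 4 — H = 0.03154 + j0.1748.
Step 5 — Magnitude: |H| = 0.1776 (-15.0 dB); phase: φ = 79.8°.

|H| = 0.1776 (-15.0 dB), φ = 79.8°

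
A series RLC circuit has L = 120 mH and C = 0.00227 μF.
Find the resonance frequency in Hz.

Step 1 — Resonance condition Im(Z)=0 gives ω₀ = 1/√(LC).
Step 2 — ω₀ = 1/√(0.12·2.27e-09) = 6.059e+04 rad/s.
Step 3 — f₀ = ω₀/(2π) = 9643 Hz.

f₀ = 9643 Hz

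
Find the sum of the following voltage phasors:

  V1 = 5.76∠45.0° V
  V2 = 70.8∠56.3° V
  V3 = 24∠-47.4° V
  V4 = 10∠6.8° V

Step 1 — Convert each phasor to rectangular form:
  V1 = 5.76·(cos(45.0°) + j·sin(45.0°)) = 4.073 + j4.073 V
  V2 = 70.8·(cos(56.3°) + j·sin(56.3°)) = 39.28 + j58.9 V
  V3 = 24·(cos(-47.4°) + j·sin(-47.4°)) = 16.25 - j17.67 V
  V4 = 10·(cos(6.8°) + j·sin(6.8°)) = 9.93 + j1.184 V
Step 2 — Sum components: V_total = 69.53 + j46.49 V.
Step 3 — Convert to polar: |V_total| = 83.64 V, ∠V_total = 33.8°.

V_total = 83.64∠33.8° V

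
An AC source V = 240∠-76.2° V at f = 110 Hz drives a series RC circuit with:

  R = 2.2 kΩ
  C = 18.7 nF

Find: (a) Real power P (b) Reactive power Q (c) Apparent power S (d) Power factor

Step 1 — Angular frequency: ω = 2π·f = 2π·110 = 691.2 rad/s.
Step 2 — Component impedances:
  R: Z = R = 2200 Ω
  C: Z = 1/(jωC) = -j/(ω·C) = 0 - j7.737e+04 Ω
Step 3 — Series combination: Z_total = R + C = 2200 - j7.737e+04 Ω = 7.74e+04∠-88.4° Ω.
Step 4 — Source phasor: V = 240∠-76.2° V = 57.25 - j233.1 V.
Step 5 — Current: I = V / Z = 0.003031 + j0.0006537 A = 0.003101∠12.2° A.
Step 6 — Complex power: S = V·I* = 0.02115 - j0.7439 VA.
Step 7 — Real power: P = Re(S) = 0.02115 W.
Step 8 — Reactive power: Q = Im(S) = -0.7439 VAR.
Step 9 — Apparent power: |S| = 0.7442 VA.
Step 10 — Power factor: PF = P/|S| = 0.02842 (leading).

(a) P = 0.02115 W  (b) Q = -0.7439 VAR  (c) S = 0.7442 VA  (d) PF = 0.02842 (leading)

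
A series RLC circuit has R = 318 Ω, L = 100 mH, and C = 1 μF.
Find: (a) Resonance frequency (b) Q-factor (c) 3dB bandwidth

Step 1 — Resonance: ω₀ = 1/√(LC) = 1/√(0.1·1e-06) = 3162 rad/s.
Step 2 — f₀ = ω₀/(2π) = 503.3 Hz.
Step 3 — Series Q: Q = ω₀L/R = 3162·0.1/318 = 0.9944.
Step 4 — Bandwidth: Δω = ω₀/Q = 3180 rad/s; BW = Δω/(2π) = 506.1 Hz.

(a) f₀ = 503.3 Hz  (b) Q = 0.9944  (c) BW = 506.1 Hz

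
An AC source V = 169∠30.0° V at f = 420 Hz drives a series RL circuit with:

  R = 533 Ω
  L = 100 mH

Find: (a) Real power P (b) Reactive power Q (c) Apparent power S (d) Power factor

Step 1 — Angular frequency: ω = 2π·f = 2π·420 = 2639 rad/s.
Step 2 — Component impedances:
  R: Z = R = 533 Ω
  L: Z = jωL = j·2639·0.1 = 0 + j263.9 Ω
Step 3 — Series combination: Z_total = R + L = 533 + j263.9 Ω = 594.8∠26.3° Ω.
Step 4 — Source phasor: V = 169∠30.0° V = 146.4 + j84.5 V.
Step 5 — Current: I = V / Z = 0.2836 + j0.01814 A = 0.2842∠3.7° A.
Step 6 — Complex power: S = V·I* = 43.04 + j21.31 VA.
Step 7 — Real power: P = Re(S) = 43.04 W.
Step 8 — Reactive power: Q = Im(S) = 21.31 VAR.
Step 9 — Apparent power: |S| = 48.02 VA.
Step 10 — Power factor: PF = P/|S| = 0.8962 (lagging).

(a) P = 43.04 W  (b) Q = 21.31 VAR  (c) S = 48.02 VA  (d) PF = 0.8962 (lagging)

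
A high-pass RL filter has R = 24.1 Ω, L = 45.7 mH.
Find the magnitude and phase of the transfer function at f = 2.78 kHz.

Step 1 — Angular frequency: ω = 2π·2780 = 1.747e+04 rad/s.
Step 2 — Transfer function: H(jω) = jωL/(R + jωL).
Step 3 — Numerator jωL = j·798.3; denominator R + jωL = 24.1 + j798.3.
Step 4 — H = 0.9991 + j0.03016.
Step 5 — Magnitude: |H| = 0.9995 (-0.0 dB); phase: φ = 1.7°.

|H| = 0.9995 (-0.0 dB), φ = 1.7°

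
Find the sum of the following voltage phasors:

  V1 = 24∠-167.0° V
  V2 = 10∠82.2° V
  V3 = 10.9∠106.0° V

Step 1 — Convert each phasor to rectangular form:
  V1 = 24·(cos(-167.0°) + j·sin(-167.0°)) = -23.38 - j5.399 V
  V2 = 10·(cos(82.2°) + j·sin(82.2°)) = 1.357 + j9.907 V
  V3 = 10.9·(cos(106.0°) + j·sin(106.0°)) = -3.004 + j10.48 V
Step 2 — Sum components: V_total = -25.03 + j14.99 V.
Step 3 — Convert to polar: |V_total| = 29.18 V, ∠V_total = 149.1°.

V_total = 29.18∠149.1° V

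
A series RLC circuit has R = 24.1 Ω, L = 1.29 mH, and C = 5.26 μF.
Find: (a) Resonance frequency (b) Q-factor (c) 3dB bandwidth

Step 1 — Resonance: ω₀ = 1/√(LC) = 1/√(0.00129·5.26e-06) = 1.214e+04 rad/s.
Step 2 — f₀ = ω₀/(2π) = 1932 Hz.
Step 3 — Series Q: Q = ω₀L/R = 1.214e+04·0.00129/24.1 = 0.6498.
Step 4 — Bandwidth: Δω = ω₀/Q = 1.868e+04 rad/s; BW = Δω/(2π) = 2973 Hz.

(a) f₀ = 1932 Hz  (b) Q = 0.6498  (c) BW = 2973 Hz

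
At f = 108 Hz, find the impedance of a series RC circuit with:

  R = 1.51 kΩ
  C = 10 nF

Step 1 — Angular frequency: ω = 2π·f = 2π·108 = 678.6 rad/s.
Step 2 — Component impedances:
  R: Z = R = 1510 Ω
  C: Z = 1/(jωC) = -j/(ω·C) = 0 - j1.474e+05 Ω
Step 3 — Series combination: Z_total = R + C = 1510 - j1.474e+05 Ω = 1.474e+05∠-89.4° Ω.

Z = 1510 - j1.474e+05 Ω = 1.474e+05∠-89.4° Ω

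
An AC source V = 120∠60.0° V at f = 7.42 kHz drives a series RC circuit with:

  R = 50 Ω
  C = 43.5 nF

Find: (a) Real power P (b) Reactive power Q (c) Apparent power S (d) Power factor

Step 1 — Angular frequency: ω = 2π·f = 2π·7420 = 4.662e+04 rad/s.
Step 2 — Component impedances:
  R: Z = R = 50 Ω
  C: Z = 1/(jωC) = -j/(ω·C) = 0 - j493.1 Ω
Step 3 — Series combination: Z_total = R + C = 50 - j493.1 Ω = 495.6∠-84.2° Ω.
Step 4 — Source phasor: V = 120∠60.0° V = 60 + j103.9 V.
Step 5 — Current: I = V / Z = -0.1964 + j0.1416 A = 0.2421∠144.2° A.
Step 6 — Complex power: S = V·I* = 2.931 - j28.91 VA.
Step 7 — Real power: P = Re(S) = 2.931 W.
Step 8 — Reactive power: Q = Im(S) = -28.91 VAR.
Step 9 — Apparent power: |S| = 29.05 VA.
Step 10 — Power factor: PF = P/|S| = 0.1009 (leading).

(a) P = 2.931 W  (b) Q = -28.91 VAR  (c) S = 29.05 VA  (d) PF = 0.1009 (leading)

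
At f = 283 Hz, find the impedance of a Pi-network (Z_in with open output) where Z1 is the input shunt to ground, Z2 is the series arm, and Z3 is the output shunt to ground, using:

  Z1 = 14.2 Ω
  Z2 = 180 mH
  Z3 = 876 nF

Step 1 — Angular frequency: ω = 2π·f = 2π·283 = 1778 rad/s.
Step 2 — Component impedances:
  Z1: Z = R = 14.2 Ω
  Z2: Z = jωL = j·1778·0.18 = 0 + j320.1 Ω
  Z3: Z = 1/(jωC) = -j/(ω·C) = 0 - j642 Ω
Step 3 — With open output, the series arm Z2 and the output shunt Z3 appear in series to ground: Z2 + Z3 = 0 - j321.9 Ω.
Step 4 — Parallel with input shunt Z1: Z_in = Z1 || (Z2 + Z3) = 14.17 - j0.6251 Ω = 14.19∠-2.5° Ω.

Z = 14.17 - j0.6251 Ω = 14.19∠-2.5° Ω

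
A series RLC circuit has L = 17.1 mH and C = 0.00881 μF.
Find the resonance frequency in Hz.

Step 1 — Resonance condition Im(Z)=0 gives ω₀ = 1/√(LC).
Step 2 — ω₀ = 1/√(0.0171·8.81e-09) = 8.147e+04 rad/s.
Step 3 — f₀ = ω₀/(2π) = 1.297e+04 Hz.

f₀ = 1.297e+04 Hz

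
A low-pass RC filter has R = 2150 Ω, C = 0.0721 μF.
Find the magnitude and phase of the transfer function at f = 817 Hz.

Step 1 — Angular frequency: ω = 2π·817 = 5133 rad/s.
Step 2 — Transfer function: H(jω) = 1/(1 + jωRC).
Step 3 — Denominator: 1 + jωRC = 1 + j·5133·2150·7.21e-08 = 1 + j0.7957.
Step 4 — H = 0.6123 - j0.4872.
Step 5 — Magnitude: |H| = 0.7825 (-2.1 dB); phase: φ = -38.5°.

|H| = 0.7825 (-2.1 dB), φ = -38.5°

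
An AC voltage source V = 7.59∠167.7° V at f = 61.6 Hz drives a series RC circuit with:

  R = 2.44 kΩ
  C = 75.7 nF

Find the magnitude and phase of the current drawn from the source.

Step 1 — Angular frequency: ω = 2π·f = 2π·61.6 = 387 rad/s.
Step 2 — Component impedances:
  R: Z = R = 2440 Ω
  C: Z = 1/(jωC) = -j/(ω·C) = 0 - j3.413e+04 Ω
Step 3 — Series combination: Z_total = R + C = 2440 - j3.413e+04 Ω = 3.422e+04∠-85.9° Ω.
Step 4 — Source phasor: V = 7.59∠167.7° V = -7.416 + j1.617 V.
Step 5 — Ohm's law: I = V / Z_total = (-7.416 + j1.617) / (2440 - j3.413e+04) = -6.259e-05 - j0.0002128 A.
Step 6 — Convert to polar: |I| = 0.0002218 A, ∠I = -106.4°.

I = 0.0002218∠-106.4° A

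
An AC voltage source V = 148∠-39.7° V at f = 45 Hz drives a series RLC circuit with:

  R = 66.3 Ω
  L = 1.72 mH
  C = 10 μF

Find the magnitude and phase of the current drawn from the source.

Step 1 — Angular frequency: ω = 2π·f = 2π·45 = 282.7 rad/s.
Step 2 — Component impedances:
  R: Z = R = 66.3 Ω
  L: Z = jωL = j·282.7·0.00172 = 0 + j0.4863 Ω
  C: Z = 1/(jωC) = -j/(ω·C) = 0 - j353.7 Ω
Step 3 — Series combination: Z_total = R + L + C = 66.3 - j353.2 Ω = 359.4∠-79.4° Ω.
Step 4 — Source phasor: V = 148∠-39.7° V = 113.9 - j94.54 V.
Step 5 — Ohm's law: I = V / Z_total = (113.9 - j94.54) / (66.3 - j353.2) = 0.317 + j0.2629 A.
Step 6 — Convert to polar: |I| = 0.4118 A, ∠I = 39.7°.

I = 0.4118∠39.7° A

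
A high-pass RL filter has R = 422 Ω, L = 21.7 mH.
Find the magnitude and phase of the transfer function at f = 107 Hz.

Step 1 — Angular frequency: ω = 2π·107 = 672.3 rad/s.
Step 2 — Transfer function: H(jω) = jωL/(R + jωL).
Step 3 — Numerator jωL = j·14.59; denominator R + jωL = 422 + j14.59.
Step 4 — H = 0.001194 + j0.03453.
Step 5 — Magnitude: |H| = 0.03455 (-29.2 dB); phase: φ = 88.0°.

|H| = 0.03455 (-29.2 dB), φ = 88.0°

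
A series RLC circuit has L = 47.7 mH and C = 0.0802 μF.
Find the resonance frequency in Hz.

Step 1 — Resonance condition Im(Z)=0 gives ω₀ = 1/√(LC).
Step 2 — ω₀ = 1/√(0.0477·8.02e-08) = 1.617e+04 rad/s.
Step 3 — f₀ = ω₀/(2π) = 2573 Hz.

f₀ = 2573 Hz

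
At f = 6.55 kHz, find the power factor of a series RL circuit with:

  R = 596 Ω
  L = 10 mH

Step 1 — Angular frequency: ω = 2π·f = 2π·6550 = 4.115e+04 rad/s.
Step 2 — Component impedances:
  R: Z = R = 596 Ω
  L: Z = jωL = j·4.115e+04·0.01 = 0 + j411.5 Ω
Step 3 — Series combination: Z_total = R + L = 596 + j411.5 Ω = 724.3∠34.6° Ω.
Step 4 — Power factor: PF = cos(φ) = Re(Z)/|Z| = 596/724.3 = 0.8229.
Step 5 — Type: Im(Z) = 411.5 ⇒ lagging (phase φ = 34.6°).

PF = 0.8229 (lagging, φ = 34.6°)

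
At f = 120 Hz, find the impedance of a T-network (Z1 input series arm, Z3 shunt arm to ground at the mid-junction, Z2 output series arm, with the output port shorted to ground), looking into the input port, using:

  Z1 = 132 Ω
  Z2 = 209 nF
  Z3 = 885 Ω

Step 1 — Angular frequency: ω = 2π·f = 2π·120 = 754 rad/s.
Step 2 — Component impedances:
  Z1: Z = R = 132 Ω
  Z2: Z = 1/(jωC) = -j/(ω·C) = 0 - j6346 Ω
  Z3: Z = R = 885 Ω
Step 3 — With the output port shorted to ground, the output series arm Z2 runs from the junction to ground; the shunt arm Z3 also runs from the junction to ground. They appear in parallel: Z3 || Z2 = 868.1 - j121.1 Ω.
Step 4 — Series with input arm Z1: Z_in = Z1 + (Z3 || Z2) = 1000 - j121.1 Ω = 1007∠-6.9° Ω.

Z = 1000 - j121.1 Ω = 1007∠-6.9° Ω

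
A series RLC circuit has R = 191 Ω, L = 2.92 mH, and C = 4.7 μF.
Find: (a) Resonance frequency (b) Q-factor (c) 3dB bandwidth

Step 1 — Resonance: ω₀ = 1/√(LC) = 1/√(0.00292·4.7e-06) = 8536 rad/s.
Step 2 — f₀ = ω₀/(2π) = 1359 Hz.
Step 3 — Series Q: Q = ω₀L/R = 8536·0.00292/191 = 0.1305.
Step 4 — Bandwidth: Δω = ω₀/Q = 6.541e+04 rad/s; BW = Δω/(2π) = 1.041e+04 Hz.

(a) f₀ = 1359 Hz  (b) Q = 0.1305  (c) BW = 1.041e+04 Hz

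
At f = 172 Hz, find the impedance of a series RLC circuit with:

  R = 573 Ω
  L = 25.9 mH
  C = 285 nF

Step 1 — Angular frequency: ω = 2π·f = 2π·172 = 1081 rad/s.
Step 2 — Component impedances:
  R: Z = R = 573 Ω
  L: Z = jωL = j·1081·0.0259 = 0 + j27.99 Ω
  C: Z = 1/(jωC) = -j/(ω·C) = 0 - j3247 Ω
Step 3 — Series combination: Z_total = R + L + C = 573 - j3219 Ω = 3269∠-79.9° Ω.

Z = 573 - j3219 Ω = 3269∠-79.9° Ω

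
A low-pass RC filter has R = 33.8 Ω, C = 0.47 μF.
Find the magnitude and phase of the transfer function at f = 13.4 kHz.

Step 1 — Angular frequency: ω = 2π·1.34e+04 = 8.419e+04 rad/s.
Step 2 — Transfer function: H(jω) = 1/(1 + jωRC).
Step 3 — Denominator: 1 + jωRC = 1 + j·8.419e+04·33.8·4.7e-07 = 1 + j1.338.
Step 4 — H = 0.3586 - j0.4796.
Step 5 — Magnitude: |H| = 0.5988 (-4.5 dB); phase: φ = -53.2°.

|H| = 0.5988 (-4.5 dB), φ = -53.2°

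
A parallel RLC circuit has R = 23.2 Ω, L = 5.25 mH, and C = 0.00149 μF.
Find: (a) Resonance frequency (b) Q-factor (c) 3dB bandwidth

Step 1 — Resonance: ω₀ = 1/√(LC) = 1/√(0.00525·1.49e-09) = 3.575e+05 rad/s.
Step 2 — f₀ = ω₀/(2π) = 5.69e+04 Hz.
Step 3 — Parallel Q: Q = R/(ω₀L) = 23.2/(3.575e+05·0.00525) = 0.01236.
Step 4 — Bandwidth: Δω = ω₀/Q = 2.893e+07 rad/s; BW = Δω/(2π) = 4.604e+06 Hz.

(a) f₀ = 5.69e+04 Hz  (b) Q = 0.01236  (c) BW = 4.604e+06 Hz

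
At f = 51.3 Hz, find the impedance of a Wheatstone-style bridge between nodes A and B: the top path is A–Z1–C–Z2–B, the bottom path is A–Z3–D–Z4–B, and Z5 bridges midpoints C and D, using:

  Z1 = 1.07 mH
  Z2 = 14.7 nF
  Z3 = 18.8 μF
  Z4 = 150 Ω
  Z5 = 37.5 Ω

Step 1 — Angular frequency: ω = 2π·f = 2π·51.3 = 322.3 rad/s.
Step 2 — Component impedances:
  Z1: Z = jωL = j·322.3·0.00107 = 0 + j0.3449 Ω
  Z2: Z = 1/(jωC) = -j/(ω·C) = 0 - j2.111e+05 Ω
  Z3: Z = 1/(jωC) = -j/(ω·C) = 0 - j165 Ω
  Z4: Z = R = 150 Ω
  Z5: Z = R = 37.5 Ω
Step 3 — Bridge requires nodal analysis (the Z5 bridge couples midpoints C and D, so the two paths cannot be reduced to a simple series/parallel combination). Setting node B to ground and injecting 1 A at node A, the 3-node admittance system at A, C, D solves to V_A = Z_AB = 185.8 - j7.97 Ω = 186∠-2.5° Ω.

Z = 185.8 - j7.97 Ω = 186∠-2.5° Ω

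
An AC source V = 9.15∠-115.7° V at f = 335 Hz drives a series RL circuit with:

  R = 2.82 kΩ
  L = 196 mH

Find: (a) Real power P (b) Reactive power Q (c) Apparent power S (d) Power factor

Step 1 — Angular frequency: ω = 2π·f = 2π·335 = 2105 rad/s.
Step 2 — Component impedances:
  R: Z = R = 2820 Ω
  L: Z = jωL = j·2105·0.196 = 0 + j412.6 Ω
Step 3 — Series combination: Z_total = R + L = 2820 + j412.6 Ω = 2850∠8.3° Ω.
Step 4 — Source phasor: V = 9.15∠-115.7° V = -3.968 - j8.245 V.
Step 5 — Current: I = V / Z = -0.001796 - j0.002661 A = 0.003211∠-124.0° A.
Step 6 — Complex power: S = V·I* = 0.02907 + j0.004252 VA.
Step 7 — Real power: P = Re(S) = 0.02907 W.
Step 8 — Reactive power: Q = Im(S) = 0.004252 VAR.
Step 9 — Apparent power: |S| = 0.02938 VA.
Step 10 — Power factor: PF = P/|S| = 0.9895 (lagging).

(a) P = 0.02907 W  (b) Q = 0.004252 VAR  (c) S = 0.02938 VA  (d) PF = 0.9895 (lagging)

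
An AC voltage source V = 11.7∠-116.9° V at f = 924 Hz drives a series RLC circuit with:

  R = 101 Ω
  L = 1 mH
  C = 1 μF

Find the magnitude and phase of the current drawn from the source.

Step 1 — Angular frequency: ω = 2π·f = 2π·924 = 5806 rad/s.
Step 2 — Component impedances:
  R: Z = R = 101 Ω
  L: Z = jωL = j·5806·0.001 = 0 + j5.806 Ω
  C: Z = 1/(jωC) = -j/(ω·C) = 0 - j172.2 Ω
Step 3 — Series combination: Z_total = R + L + C = 101 - j166.4 Ω = 194.7∠-58.7° Ω.
Step 4 — Source phasor: V = 11.7∠-116.9° V = -5.293 - j10.43 V.
Step 5 — Ohm's law: I = V / Z_total = (-5.293 - j10.43) / (101 - j166.4) = 0.03171 - j0.05105 A.
Step 6 — Convert to polar: |I| = 0.0601 A, ∠I = -58.2°.

I = 0.0601∠-58.2° A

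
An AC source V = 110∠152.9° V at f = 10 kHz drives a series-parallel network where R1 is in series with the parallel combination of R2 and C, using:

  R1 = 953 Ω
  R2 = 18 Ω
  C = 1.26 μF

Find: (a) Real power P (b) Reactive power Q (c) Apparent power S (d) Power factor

Step 1 — Angular frequency: ω = 2π·f = 2π·1e+04 = 6.283e+04 rad/s.
Step 2 — Component impedances:
  R1: Z = R = 953 Ω
  R2: Z = R = 18 Ω
  C: Z = 1/(jωC) = -j/(ω·C) = 0 - j12.63 Ω
Step 3 — Parallel branch: R2 || C = 1/(1/R2 + 1/C) = 5.939 - j8.464 Ω.
Step 4 — Series with R1: Z_total = R1 + (R2 || C) = 958.9 - j8.464 Ω = 959∠-0.5° Ω.
Step 5 — Source phasor: V = 110∠152.9° V = -97.92 + j50.11 V.
Step 6 — Current: I = V / Z = -0.1026 + j0.05135 A = 0.1147∠153.4° A.
Step 7 — Complex power: S = V·I* = 12.62 - j0.1114 VA.
Step 8 — Real power: P = Re(S) = 12.62 W.
Step 9 — Reactive power: Q = Im(S) = -0.1114 VAR.
Step 10 — Apparent power: |S| = 12.62 VA.
Step 11 — Power factor: PF = P/|S| = 1 (leading).

(a) P = 12.62 W  (b) Q = -0.1114 VAR  (c) S = 12.62 VA  (d) PF = 1 (leading)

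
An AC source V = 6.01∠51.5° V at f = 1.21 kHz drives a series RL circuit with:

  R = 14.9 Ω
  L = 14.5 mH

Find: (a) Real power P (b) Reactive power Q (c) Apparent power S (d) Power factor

Step 1 — Angular frequency: ω = 2π·f = 2π·1210 = 7603 rad/s.
Step 2 — Component impedances:
  R: Z = R = 14.9 Ω
  L: Z = jωL = j·7603·0.0145 = 0 + j110.2 Ω
Step 3 — Series combination: Z_total = R + L = 14.9 + j110.2 Ω = 111.2∠82.3° Ω.
Step 4 — Source phasor: V = 6.01∠51.5° V = 3.741 + j4.703 V.
Step 5 — Current: I = V / Z = 0.04641 - j0.02767 A = 0.05403∠-30.8° A.
Step 6 — Complex power: S = V·I* = 0.04349 + j0.3218 VA.
Step 7 — Real power: P = Re(S) = 0.04349 W.
Step 8 — Reactive power: Q = Im(S) = 0.3218 VAR.
Step 9 — Apparent power: |S| = 0.3247 VA.
Step 10 — Power factor: PF = P/|S| = 0.1339 (lagging).

(a) P = 0.04349 W  (b) Q = 0.3218 VAR  (c) S = 0.3247 VA  (d) PF = 0.1339 (lagging)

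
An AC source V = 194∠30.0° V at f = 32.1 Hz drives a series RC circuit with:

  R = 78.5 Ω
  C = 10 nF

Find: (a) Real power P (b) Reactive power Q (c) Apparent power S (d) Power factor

Step 1 — Angular frequency: ω = 2π·f = 2π·32.1 = 201.7 rad/s.
Step 2 — Component impedances:
  R: Z = R = 78.5 Ω
  C: Z = 1/(jωC) = -j/(ω·C) = 0 - j4.958e+05 Ω
Step 3 — Series combination: Z_total = R + C = 78.5 - j4.958e+05 Ω = 4.958e+05∠-90.0° Ω.
Step 4 — Source phasor: V = 194∠30.0° V = 168 + j97 V.
Step 5 — Current: I = V / Z = -0.0001956 + j0.0003389 A = 0.0003913∠120.0° A.
Step 6 — Complex power: S = V·I* = 1.202e-05 - j0.07591 VA.
Step 7 — Real power: P = Re(S) = 1.202e-05 W.
Step 8 — Reactive power: Q = Im(S) = -0.07591 VAR.
Step 9 — Apparent power: |S| = 0.07591 VA.
Step 10 — Power factor: PF = P/|S| = 0.0001583 (leading).

(a) P = 1.202e-05 W  (b) Q = -0.07591 VAR  (c) S = 0.07591 VA  (d) PF = 0.0001583 (leading)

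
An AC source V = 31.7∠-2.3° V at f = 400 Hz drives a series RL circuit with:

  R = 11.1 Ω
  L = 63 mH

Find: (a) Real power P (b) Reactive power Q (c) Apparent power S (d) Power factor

Step 1 — Angular frequency: ω = 2π·f = 2π·400 = 2513 rad/s.
Step 2 — Component impedances:
  R: Z = R = 11.1 Ω
  L: Z = jωL = j·2513·0.063 = 0 + j158.3 Ω
Step 3 — Series combination: Z_total = R + L = 11.1 + j158.3 Ω = 158.7∠86.0° Ω.
Step 4 — Source phasor: V = 31.7∠-2.3° V = 31.67 - j1.272 V.
Step 5 — Current: I = V / Z = 0.00596 - j0.1996 A = 0.1997∠-88.3° A.
Step 6 — Complex power: S = V·I* = 0.4427 + j6.316 VA.
Step 7 — Real power: P = Re(S) = 0.4427 W.
Step 8 — Reactive power: Q = Im(S) = 6.316 VAR.
Step 9 — Apparent power: |S| = 6.331 VA.
Step 10 — Power factor: PF = P/|S| = 0.06993 (lagging).

(a) P = 0.4427 W  (b) Q = 6.316 VAR  (c) S = 6.331 VA  (d) PF = 0.06993 (lagging)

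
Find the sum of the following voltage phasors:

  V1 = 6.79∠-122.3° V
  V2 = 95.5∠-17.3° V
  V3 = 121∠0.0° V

Step 1 — Convert each phasor to rectangular form:
  V1 = 6.79·(cos(-122.3°) + j·sin(-122.3°)) = -3.628 - j5.739 V
  V2 = 95.5·(cos(-17.3°) + j·sin(-17.3°)) = 91.18 - j28.4 V
  V3 = 121·(cos(0.0°) + j·sin(0.0°)) = 121 V
Step 2 — Sum components: V_total = 208.6 - j34.14 V.
Step 3 — Convert to polar: |V_total| = 211.3 V, ∠V_total = -9.3°.

V_total = 211.3∠-9.3° V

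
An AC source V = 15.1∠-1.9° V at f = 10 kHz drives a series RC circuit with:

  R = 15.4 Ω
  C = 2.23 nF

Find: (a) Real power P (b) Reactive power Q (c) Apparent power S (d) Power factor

Step 1 — Angular frequency: ω = 2π·f = 2π·1e+04 = 6.283e+04 rad/s.
Step 2 — Component impedances:
  R: Z = R = 15.4 Ω
  C: Z = 1/(jωC) = -j/(ω·C) = 0 - j7137 Ω
Step 3 — Series combination: Z_total = R + C = 15.4 - j7137 Ω = 7137∠-89.9° Ω.
Step 4 — Source phasor: V = 15.1∠-1.9° V = 15.09 - j0.5006 V.
Step 5 — Current: I = V / Z = 7.471e-05 + j0.002114 A = 0.002116∠88.0° A.
Step 6 — Complex power: S = V·I* = 6.894e-05 - j0.03195 VA.
Step 7 — Real power: P = Re(S) = 6.894e-05 W.
Step 8 — Reactive power: Q = Im(S) = -0.03195 VAR.
Step 9 — Apparent power: |S| = 0.03195 VA.
Step 10 — Power factor: PF = P/|S| = 0.002158 (leading).

(a) P = 6.894e-05 W  (b) Q = -0.03195 VAR  (c) S = 0.03195 VA  (d) PF = 0.002158 (leading)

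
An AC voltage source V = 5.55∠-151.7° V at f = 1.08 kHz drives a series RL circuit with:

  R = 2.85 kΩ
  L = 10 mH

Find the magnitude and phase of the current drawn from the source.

Step 1 — Angular frequency: ω = 2π·f = 2π·1080 = 6786 rad/s.
Step 2 — Component impedances:
  R: Z = R = 2850 Ω
  L: Z = jωL = j·6786·0.01 = 0 + j67.86 Ω
Step 3 — Series combination: Z_total = R + L = 2850 + j67.86 Ω = 2851∠1.4° Ω.
Step 4 — Source phasor: V = 5.55∠-151.7° V = -4.887 - j2.631 V.
Step 5 — Ohm's law: I = V / Z_total = (-4.887 - j2.631) / (2850 + j67.86) = -0.001736 - j0.0008819 A.
Step 6 — Convert to polar: |I| = 0.001947 A, ∠I = -153.1°.

I = 0.001947∠-153.1° A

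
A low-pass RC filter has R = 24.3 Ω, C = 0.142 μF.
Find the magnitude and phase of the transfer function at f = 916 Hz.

Step 1 — Angular frequency: ω = 2π·916 = 5755 rad/s.
Step 2 — Transfer function: H(jω) = 1/(1 + jωRC).
Step 3 — Denominator: 1 + jωRC = 1 + j·5755·24.3·1.42e-07 = 1 + j0.01986.
Step 4 — H = 0.9996 - j0.01985.
Step 5 — Magnitude: |H| = 0.9998 (-0.0 dB); phase: φ = -1.1°.

|H| = 0.9998 (-0.0 dB), φ = -1.1°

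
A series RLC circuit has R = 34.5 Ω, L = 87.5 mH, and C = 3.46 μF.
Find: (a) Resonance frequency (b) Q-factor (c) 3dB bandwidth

Step 1 — Resonance condition Im(Z)=0 gives ω₀ = 1/√(LC).
Step 2 — ω₀ = 1/√(0.0875·3.46e-06) = 1817 rad/s.
Step 3 — f₀ = ω₀/(2π) = 289.3 Hz.
Step 4 — Series Q: Q = ω₀L/R = 1817·0.0875/34.5 = 4.609.
Step 5 — 3dB bandwidth: Δω = ω₀/Q = 394.3 rad/s; BW = Δω/(2π) = 62.75 Hz.

(a) f₀ = 289.3 Hz  (b) Q = 4.609  (c) BW = 62.75 Hz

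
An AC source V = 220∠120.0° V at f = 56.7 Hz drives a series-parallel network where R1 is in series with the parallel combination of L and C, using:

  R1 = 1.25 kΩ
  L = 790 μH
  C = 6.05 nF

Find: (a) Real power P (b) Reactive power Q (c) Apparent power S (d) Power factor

Step 1 — Angular frequency: ω = 2π·f = 2π·56.7 = 356.3 rad/s.
Step 2 — Component impedances:
  R1: Z = R = 1250 Ω
  L: Z = jωL = j·356.3·0.00079 = 0 + j0.2814 Ω
  C: Z = 1/(jωC) = -j/(ω·C) = 0 - j4.64e+05 Ω
Step 3 — Parallel branch: L || C = 1/(1/L + 1/C) = 0 + j0.2814 Ω.
Step 4 — Series with R1: Z_total = R1 + (L || C) = 1250 + j0.2814 Ω = 1250∠0.0° Ω.
Step 5 — Source phasor: V = 220∠120.0° V = -110 + j190.5 V.
Step 6 — Current: I = V / Z = -0.08797 + j0.1524 A = 0.176∠120.0° A.
Step 7 — Complex power: S = V·I* = 38.72 + j0.008718 VA.
Step 8 — Real power: P = Re(S) = 38.72 W.
Step 9 — Reactive power: Q = Im(S) = 0.008718 VAR.
Step 10 — Apparent power: |S| = 38.72 VA.
Step 11 — Power factor: PF = P/|S| = 1 (lagging).

(a) P = 38.72 W  (b) Q = 0.008718 VAR  (c) S = 38.72 VA  (d) PF = 1 (lagging)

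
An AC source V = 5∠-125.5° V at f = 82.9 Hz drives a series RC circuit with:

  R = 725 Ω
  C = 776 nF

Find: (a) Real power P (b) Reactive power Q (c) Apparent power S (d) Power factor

Step 1 — Angular frequency: ω = 2π·f = 2π·82.9 = 520.9 rad/s.
Step 2 — Component impedances:
  R: Z = R = 725 Ω
  C: Z = 1/(jωC) = -j/(ω·C) = 0 - j2474 Ω
Step 3 — Series combination: Z_total = R + C = 725 - j2474 Ω = 2578∠-73.7° Ω.
Step 4 — Source phasor: V = 5∠-125.5° V = -2.904 - j4.071 V.
Step 5 — Current: I = V / Z = 0.001198 - j0.001525 A = 0.001939∠-51.8° A.
Step 6 — Complex power: S = V·I* = 0.002727 - j0.009306 VA.
Step 7 — Real power: P = Re(S) = 0.002727 W.
Step 8 — Reactive power: Q = Im(S) = -0.009306 VAR.
Step 9 — Apparent power: |S| = 0.009697 VA.
Step 10 — Power factor: PF = P/|S| = 0.2812 (leading).

(a) P = 0.002727 W  (b) Q = -0.009306 VAR  (c) S = 0.009697 VA  (d) PF = 0.2812 (leading)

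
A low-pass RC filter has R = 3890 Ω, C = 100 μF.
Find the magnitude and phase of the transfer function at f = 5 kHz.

Step 1 — Angular frequency: ω = 2π·5000 = 3.142e+04 rad/s.
Step 2 — Transfer function: H(jω) = 1/(1 + jωRC).
Step 3 — Denominator: 1 + jωRC = 1 + j·3.142e+04·3890·0.0001 = 1 + j1.222e+04.
Step 4 — H = 6.696e-09 - j8.183e-05.
Step 5 — Magnitude: |H| = 8.183e-05 (-81.7 dB); phase: φ = -90.0°.

|H| = 8.183e-05 (-81.7 dB), φ = -90.0°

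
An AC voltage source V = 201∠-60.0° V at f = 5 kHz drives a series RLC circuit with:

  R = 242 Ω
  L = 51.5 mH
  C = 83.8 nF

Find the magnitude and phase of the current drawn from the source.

Step 1 — Angular frequency: ω = 2π·f = 2π·5000 = 3.142e+04 rad/s.
Step 2 — Component impedances:
  R: Z = R = 242 Ω
  L: Z = jωL = j·3.142e+04·0.0515 = 0 + j1618 Ω
  C: Z = 1/(jωC) = -j/(ω·C) = 0 - j379.8 Ω
Step 3 — Series combination: Z_total = R + L + C = 242 + j1238 Ω = 1262∠78.9° Ω.
Step 4 — Source phasor: V = 201∠-60.0° V = 100.5 - j174.1 V.
Step 5 — Ohm's law: I = V / Z_total = (100.5 - j174.1) / (242 + j1238) = -0.1201 - j0.1047 A.
Step 6 — Convert to polar: |I| = 0.1593 A, ∠I = -138.9°.

I = 0.1593∠-138.9° A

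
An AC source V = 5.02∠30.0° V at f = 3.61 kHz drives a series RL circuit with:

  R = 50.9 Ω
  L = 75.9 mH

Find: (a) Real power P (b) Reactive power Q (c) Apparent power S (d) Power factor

Step 1 — Angular frequency: ω = 2π·f = 2π·3610 = 2.268e+04 rad/s.
Step 2 — Component impedances:
  R: Z = R = 50.9 Ω
  L: Z = jωL = j·2.268e+04·0.0759 = 0 + j1722 Ω
Step 3 — Series combination: Z_total = R + L = 50.9 + j1722 Ω = 1722∠88.3° Ω.
Step 4 — Source phasor: V = 5.02∠30.0° V = 4.347 + j2.51 V.
Step 5 — Current: I = V / Z = 0.001531 - j0.00248 A = 0.002915∠-58.3° A.
Step 6 — Complex power: S = V·I* = 0.0004324 + j0.01463 VA.
Step 7 — Real power: P = Re(S) = 0.0004324 W.
Step 8 — Reactive power: Q = Im(S) = 0.01463 VAR.
Step 9 — Apparent power: |S| = 0.01463 VA.
Step 10 — Power factor: PF = P/|S| = 0.02955 (lagging).

(a) P = 0.0004324 W  (b) Q = 0.01463 VAR  (c) S = 0.01463 VA  (d) PF = 0.02955 (lagging)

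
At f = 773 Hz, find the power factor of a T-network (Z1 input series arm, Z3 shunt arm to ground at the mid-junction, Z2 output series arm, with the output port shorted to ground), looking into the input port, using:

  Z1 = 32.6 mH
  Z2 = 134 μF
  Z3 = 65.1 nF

Step 1 — Angular frequency: ω = 2π·f = 2π·773 = 4857 rad/s.
Step 2 — Component impedances:
  Z1: Z = jωL = j·4857·0.0326 = 0 + j158.3 Ω
  Z2: Z = 1/(jωC) = -j/(ω·C) = 0 - j1.537 Ω
  Z3: Z = 1/(jωC) = -j/(ω·C) = 0 - j3163 Ω
Step 3 — With the output port shorted to ground, the output series arm Z2 runs from the junction to ground; the shunt arm Z3 also runs from the junction to ground. They appear in parallel: Z3 || Z2 = 0 - j1.536 Ω.
Step 4 — Series with input arm Z1: Z_in = Z1 + (Z3 || Z2) = 0 + j156.8 Ω = 156.8∠90.0° Ω.
Step 5 — Power factor: PF = cos(φ) = Re(Z)/|Z| = 0/156.8 = 0.
Step 6 — Type: Im(Z) = 156.8 ⇒ lagging (phase φ = 90.0°).

PF = 0 (lagging, φ = 90.0°)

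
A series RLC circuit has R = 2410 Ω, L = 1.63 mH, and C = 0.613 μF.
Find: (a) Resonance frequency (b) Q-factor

Step 1 — Resonance condition Im(Z)=0 gives ω₀ = 1/√(LC).
Step 2 — ω₀ = 1/√(0.00163·6.13e-07) = 3.164e+04 rad/s.
Step 3 — f₀ = ω₀/(2π) = 5035 Hz.
Step 4 — Series Q: Q = ω₀L/R = 3.164e+04·0.00163/2410 = 0.0214.

(a) f₀ = 5035 Hz  (b) Q = 0.0214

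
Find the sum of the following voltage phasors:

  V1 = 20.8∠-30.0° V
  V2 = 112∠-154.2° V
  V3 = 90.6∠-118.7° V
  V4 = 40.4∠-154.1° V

Step 1 — Convert each phasor to rectangular form:
  V1 = 20.8·(cos(-30.0°) + j·sin(-30.0°)) = 18.01 - j10.4 V
  V2 = 112·(cos(-154.2°) + j·sin(-154.2°)) = -100.8 - j48.75 V
  V3 = 90.6·(cos(-118.7°) + j·sin(-118.7°)) = -43.51 - j79.47 V
  V4 = 40.4·(cos(-154.1°) + j·sin(-154.1°)) = -36.34 - j17.65 V
Step 2 — Sum components: V_total = -162.7 - j156.3 V.
Step 3 — Convert to polar: |V_total| = 225.6 V, ∠V_total = -136.2°.

V_total = 225.6∠-136.2° V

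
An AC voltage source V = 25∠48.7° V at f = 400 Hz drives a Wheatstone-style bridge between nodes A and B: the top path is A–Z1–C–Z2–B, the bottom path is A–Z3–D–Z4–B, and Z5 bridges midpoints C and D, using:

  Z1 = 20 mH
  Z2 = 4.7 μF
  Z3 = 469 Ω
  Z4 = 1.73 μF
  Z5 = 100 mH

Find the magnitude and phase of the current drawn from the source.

Step 1 — Angular frequency: ω = 2π·f = 2π·400 = 2513 rad/s.
Step 2 — Component impedances:
  Z1: Z = jωL = j·2513·0.02 = 0 + j50.27 Ω
  Z2: Z = 1/(jωC) = -j/(ω·C) = 0 - j84.66 Ω
  Z3: Z = R = 469 Ω
  Z4: Z = 1/(jωC) = -j/(ω·C) = 0 - j230 Ω
  Z5: Z = jωL = j·2513·0.1 = 0 + j251.3 Ω
Step 3 — Bridge requires nodal analysis (the Z5 bridge couples midpoints C and D, so the two paths cannot be reduced to a simple series/parallel combination). Setting node B to ground and injecting 1 A at node A, the 3-node admittance system at A, C, D solves to V_A = Z_AB = 36.68 - j22.82 Ω = 43.2∠-31.9° Ω.
Step 4 — Source phasor: V = 25∠48.7° V = 16.5 + j18.78 V.
Step 5 — Ohm's law: I = V / Z_total = (16.5 + j18.78) / (36.68 - j22.82) = 0.09466 + j0.5709 A.
Step 6 — Convert to polar: |I| = 0.5787 A, ∠I = 80.6°.

I = 0.5787∠80.6° A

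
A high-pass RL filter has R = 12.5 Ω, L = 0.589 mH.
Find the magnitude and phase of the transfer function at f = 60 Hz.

Step 1 — Angular frequency: ω = 2π·60 = 377 rad/s.
Step 2 — Transfer function: H(jω) = jωL/(R + jωL).
Step 3 — Numerator jωL = j·0.222; denominator R + jωL = 12.5 + j0.222.
Step 4 — H = 0.0003155 + j0.01776.
Step 5 — Magnitude: |H| = 0.01776 (-35.0 dB); phase: φ = 89.0°.

|H| = 0.01776 (-35.0 dB), φ = 89.0°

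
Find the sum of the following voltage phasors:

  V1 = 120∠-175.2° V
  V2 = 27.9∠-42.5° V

Step 1 — Convert each phasor to rectangular form:
  V1 = 120·(cos(-175.2°) + j·sin(-175.2°)) = -119.6 - j10.04 V
  V2 = 27.9·(cos(-42.5°) + j·sin(-42.5°)) = 20.57 - j18.85 V
Step 2 — Sum components: V_total = -99.01 - j28.89 V.
Step 3 — Convert to polar: |V_total| = 103.1 V, ∠V_total = -163.7°.

V_total = 103.1∠-163.7° V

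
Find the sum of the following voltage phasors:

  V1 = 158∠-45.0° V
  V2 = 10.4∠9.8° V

Step 1 — Convert each phasor to rectangular form:
  V1 = 158·(cos(-45.0°) + j·sin(-45.0°)) = 111.7 - j111.7 V
  V2 = 10.4·(cos(9.8°) + j·sin(9.8°)) = 10.25 + j1.77 V
Step 2 — Sum components: V_total = 122 - j110 V.
Step 3 — Convert to polar: |V_total| = 164.2 V, ∠V_total = -42.0°.

V_total = 164.2∠-42.0° V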